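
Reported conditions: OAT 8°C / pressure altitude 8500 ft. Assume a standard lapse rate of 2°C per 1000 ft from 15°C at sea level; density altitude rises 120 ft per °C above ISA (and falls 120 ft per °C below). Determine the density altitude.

ISA temperature at 8500 ft = 15 − 2 × (8500/1000) = -2°C.
ISA deviation = 8 − (-2) = +10°C.
Density altitude = 8500 + 120 × (10) = 8500 + (+1200) = 9700 ft.

9700 ft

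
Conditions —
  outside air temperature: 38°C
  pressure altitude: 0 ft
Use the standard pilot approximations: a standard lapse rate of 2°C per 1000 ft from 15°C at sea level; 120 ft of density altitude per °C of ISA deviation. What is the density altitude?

2760 ft

ISA temperature at 0 ft = 15 − 2 × (0/1000) = 15°C.
ISA deviation = 38 − 15 = +23°C.
Density altitude = 0 + 120 × (23) = 0 + (+2760) = 2760 ft.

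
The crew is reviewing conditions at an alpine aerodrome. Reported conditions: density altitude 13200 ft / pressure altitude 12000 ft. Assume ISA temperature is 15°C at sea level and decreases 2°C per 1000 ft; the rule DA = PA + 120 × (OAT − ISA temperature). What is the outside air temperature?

Density altitude − pressure altitude = 13200 − 12000 = +1200 ft.
At 120 ft/°C that is an ISA deviation of 1200/120 = +10°C.
ISA temperature at 12000 ft = 15 − 2 × (12000/1000) = -9°C.
OAT = ISA + deviation = -9 + (+10) = 1°C.

1°C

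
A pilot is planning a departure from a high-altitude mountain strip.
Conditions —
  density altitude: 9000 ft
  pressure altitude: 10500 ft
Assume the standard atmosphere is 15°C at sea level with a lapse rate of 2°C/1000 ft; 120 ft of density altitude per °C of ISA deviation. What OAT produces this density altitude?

-18.5°C

Density altitude − pressure altitude = 9000 − 10500 = -1500 ft.
At 120 ft/°C that is an ISA deviation of -1500/120 = -12.5°C.
ISA temperature at 10500 ft = 15 − 2 × (10500/1000) = -6°C.
OAT = ISA + deviation = -6 + (-12.5) = -18.5°C.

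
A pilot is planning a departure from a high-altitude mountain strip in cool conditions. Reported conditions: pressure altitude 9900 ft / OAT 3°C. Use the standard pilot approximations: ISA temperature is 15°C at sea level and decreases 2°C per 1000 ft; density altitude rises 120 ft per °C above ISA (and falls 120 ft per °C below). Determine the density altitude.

10836 ft

ISA temperature at 9900 ft = 15 − 2 × (9900/1000) = -4.8°C.
ISA deviation = 3 − (-4.8) = +7.8°C.
Density altitude = 9900 + 120 × (7.8) = 9900 + (+936) = 10836 ft.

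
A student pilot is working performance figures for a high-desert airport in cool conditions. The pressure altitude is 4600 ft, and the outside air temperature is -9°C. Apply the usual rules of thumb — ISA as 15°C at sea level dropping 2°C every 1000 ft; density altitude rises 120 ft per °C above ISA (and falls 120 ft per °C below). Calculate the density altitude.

ISA temperature at 4600 ft = 15 − 2 × (4600/1000) = 5.8°C.
ISA deviation = -9 − 5.8 = -14.8°C.
Density altitude = 4600 + 120 × (-14.8) = 4600 + (-1776) = 2824 ft.

2824 ft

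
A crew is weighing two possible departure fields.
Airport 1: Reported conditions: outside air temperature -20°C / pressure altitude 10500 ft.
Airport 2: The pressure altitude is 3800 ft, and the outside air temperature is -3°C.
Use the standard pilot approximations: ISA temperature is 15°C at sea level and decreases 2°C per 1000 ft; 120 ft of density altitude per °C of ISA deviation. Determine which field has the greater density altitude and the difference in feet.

Airport 1: ISA temp = -6°C, deviation -14°C, DA = 10500 + 120 × (-14) = 8820 ft.
Airport 2: ISA temp = 7.4°C, deviation -10.4°C, DA = 3800 + 120 × (-10.4) = 2552 ft.
Airport 1 is higher by 8820 − 2552 = 6268 ft.

Airport 1 by 6268 ft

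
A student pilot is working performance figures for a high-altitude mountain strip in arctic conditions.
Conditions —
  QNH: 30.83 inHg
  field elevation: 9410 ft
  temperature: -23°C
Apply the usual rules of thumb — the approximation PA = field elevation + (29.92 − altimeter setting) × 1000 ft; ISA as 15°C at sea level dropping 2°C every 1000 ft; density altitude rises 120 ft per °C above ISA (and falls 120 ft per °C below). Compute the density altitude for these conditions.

5980 ft

Pressure altitude = 9410 + (29.92 − 30.83) × 1000 = 9410 + (-910) = 8500 ft.
ISA temperature at 8500 ft = 15 − 2 × (8500/1000) = -2°C.
ISA deviation = -23 − (-2) = -21°C.
Density altitude = 8500 + 120 × (-21) = 5980 ft.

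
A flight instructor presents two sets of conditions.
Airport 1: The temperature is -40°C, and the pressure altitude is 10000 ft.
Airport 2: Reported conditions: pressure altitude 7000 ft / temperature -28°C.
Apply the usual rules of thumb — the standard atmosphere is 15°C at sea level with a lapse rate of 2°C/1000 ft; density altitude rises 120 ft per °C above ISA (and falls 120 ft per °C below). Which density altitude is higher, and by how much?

Airport 1 by 2280 ft

Airport 1: ISA temp = -5°C, deviation -35°C, DA = 10000 + 120 × (-35) = 5800 ft.
Airport 2: ISA temp = 1°C, deviation -29°C, DA = 7000 + 120 × (-29) = 3520 ft.
Airport 1 is higher by 5800 − 3520 = 2280 ft.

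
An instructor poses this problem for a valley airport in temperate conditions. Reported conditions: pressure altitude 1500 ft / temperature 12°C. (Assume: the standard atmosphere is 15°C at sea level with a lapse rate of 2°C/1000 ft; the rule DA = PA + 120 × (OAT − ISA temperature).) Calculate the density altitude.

ISA temperature at 1500 ft = 15 − 2 × (1500/1000) = 12°C.
ISA deviation = 12 − 12 = 0°C.
Density altitude = 1500 + 120 × (0) = 1500 + (0) = 1500 ft.

1500 ft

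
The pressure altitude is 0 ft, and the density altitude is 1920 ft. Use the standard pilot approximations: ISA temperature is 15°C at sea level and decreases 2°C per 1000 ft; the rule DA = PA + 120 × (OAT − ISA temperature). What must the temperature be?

Density altitude − pressure altitude = 1920 − 0 = +1920 ft.
At 120 ft/°C that is an ISA deviation of 1920/120 = +16°C.
ISA temperature at 0 ft = 15 − 2 × (0/1000) = 15°C.
OAT = ISA + deviation = 15 + (+16) = 31°C.

31°C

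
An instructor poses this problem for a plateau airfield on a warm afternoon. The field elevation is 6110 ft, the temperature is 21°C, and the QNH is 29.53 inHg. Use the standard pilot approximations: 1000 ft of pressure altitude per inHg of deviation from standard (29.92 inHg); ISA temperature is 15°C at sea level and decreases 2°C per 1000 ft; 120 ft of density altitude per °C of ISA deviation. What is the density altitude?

8780 ft

Pressure altitude = 6110 + (29.92 − 29.53) × 1000 = 6110 + (+390) = 6500 ft.
ISA temperature at 6500 ft = 15 − 2 × (6500/1000) = 2°C.
ISA deviation = 21 − 2 = +19°C.
Density altitude = 6500 + 120 × (19) = 8780 ft.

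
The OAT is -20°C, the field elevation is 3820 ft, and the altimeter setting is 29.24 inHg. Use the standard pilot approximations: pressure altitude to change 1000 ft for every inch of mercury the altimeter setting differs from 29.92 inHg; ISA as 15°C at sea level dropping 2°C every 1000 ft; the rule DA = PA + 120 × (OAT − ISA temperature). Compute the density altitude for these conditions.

1380 ft

Pressure altitude = 3820 + (29.92 − 29.24) × 1000 = 3820 + (+680) = 4500 ft.
ISA temperature at 4500 ft = 15 − 2 × (4500/1000) = 6°C.
ISA deviation = -20 − 6 = -26°C.
Density altitude = 4500 + 120 × (-26) = 1380 ft.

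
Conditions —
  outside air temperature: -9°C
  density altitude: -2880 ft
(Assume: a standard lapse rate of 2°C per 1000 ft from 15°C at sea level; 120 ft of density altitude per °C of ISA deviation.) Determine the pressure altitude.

DA = PA + 120 × (OAT − (15 − 2·PA/1000)) = PA + 120·OAT − 1800 + 0.24·PA = 1.24·PA + 120·OAT − 1800.
So 1.24·PA = -2880 − 120 × (-9) + 1800 = 0.
PA = 0 / 1.24 = 0 ft.

0 ft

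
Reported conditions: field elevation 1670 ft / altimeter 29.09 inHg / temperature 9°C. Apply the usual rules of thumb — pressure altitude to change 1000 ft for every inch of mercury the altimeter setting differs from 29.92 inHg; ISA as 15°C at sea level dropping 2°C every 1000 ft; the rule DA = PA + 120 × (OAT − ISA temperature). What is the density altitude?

Pressure altitude = 1670 + (29.92 − 29.09) × 1000 = 1670 + (+830) = 2500 ft.
ISA temperature at 2500 ft = 15 − 2 × (2500/1000) = 10°C.
ISA deviation = 9 − 10 = -1°C.
Density altitude = 2500 + 120 × (-1) = 2380 ft.

2380 ft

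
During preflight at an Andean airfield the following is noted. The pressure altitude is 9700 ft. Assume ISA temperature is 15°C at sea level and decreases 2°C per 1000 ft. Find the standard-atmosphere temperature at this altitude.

ISA temperature = 15 − 2 × (9700/1000) = 15 − 19.4 = -4.4°C.

-4.4°C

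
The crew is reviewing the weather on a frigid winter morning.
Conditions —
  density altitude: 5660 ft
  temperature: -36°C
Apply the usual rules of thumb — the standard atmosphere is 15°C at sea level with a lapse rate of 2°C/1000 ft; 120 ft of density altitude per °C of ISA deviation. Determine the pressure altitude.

DA = PA + 120 × (OAT − (15 − 2·PA/1000)) = PA + 120·OAT − 1800 + 0.24·PA = 1.24·PA + 120·OAT − 1800.
So 1.24·PA = 5660 − 120 × (-36) + 1800 = 11780.
PA = 11780 / 1.24 = 9500 ft.

9500 ft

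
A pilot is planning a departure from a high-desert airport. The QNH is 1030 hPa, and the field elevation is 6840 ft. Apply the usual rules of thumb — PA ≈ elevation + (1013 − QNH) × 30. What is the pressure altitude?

6330 ft

Pressure correction = (1013 − 1030) × 30 = -510 ft.
Pressure altitude = 6840 + (-510) = 6330 ft.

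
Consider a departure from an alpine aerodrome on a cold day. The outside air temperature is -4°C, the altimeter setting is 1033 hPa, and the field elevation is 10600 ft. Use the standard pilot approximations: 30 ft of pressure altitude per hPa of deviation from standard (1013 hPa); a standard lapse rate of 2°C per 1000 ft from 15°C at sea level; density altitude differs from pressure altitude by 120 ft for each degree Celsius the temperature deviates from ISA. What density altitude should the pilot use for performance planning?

Pressure altitude = 10600 + (1013 − 1033) × 30 = 10600 + (-600) = 10000 ft.
ISA temperature at 10000 ft = 15 − 2 × (10000/1000) = -5°C.
ISA deviation = -4 − (-5) = +1°C.
Density altitude = 10000 + 120 × (1) = 10120 ft.

10120 ft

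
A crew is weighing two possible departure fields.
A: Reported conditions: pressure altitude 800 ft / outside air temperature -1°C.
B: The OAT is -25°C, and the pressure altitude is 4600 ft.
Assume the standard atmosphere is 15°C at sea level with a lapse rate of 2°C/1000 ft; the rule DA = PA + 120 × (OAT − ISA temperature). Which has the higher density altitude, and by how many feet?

A: ISA temp = 13.4°C, deviation -14.4°C, DA = 800 + 120 × (-14.4) = -928 ft.
B: ISA temp = 5.8°C, deviation -30.8°C, DA = 4600 + 120 × (-30.8) = 904 ft.
B is higher by 904 − (-928) = 1832 ft.

B by 1832 ft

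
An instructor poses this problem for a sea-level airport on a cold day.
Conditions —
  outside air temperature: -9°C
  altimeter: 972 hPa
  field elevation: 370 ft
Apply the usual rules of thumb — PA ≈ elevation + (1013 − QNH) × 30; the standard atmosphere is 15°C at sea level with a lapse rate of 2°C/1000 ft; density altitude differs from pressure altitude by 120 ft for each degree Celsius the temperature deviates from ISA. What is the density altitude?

-896 ft

Pressure altitude = 370 + (1013 − 972) × 30 = 370 + (+1230) = 1600 ft.
ISA temperature at 1600 ft = 15 − 2 × (1600/1000) = 11.8°C.
ISA deviation = -9 − 11.8 = -20.8°C.
Density altitude = 1600 + 120 × (-20.8) = -896 ft.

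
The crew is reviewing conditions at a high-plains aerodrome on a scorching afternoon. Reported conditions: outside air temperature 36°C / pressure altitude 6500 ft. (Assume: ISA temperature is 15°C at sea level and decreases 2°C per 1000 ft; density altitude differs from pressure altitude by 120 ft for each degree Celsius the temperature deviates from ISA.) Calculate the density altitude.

10580 ft

ISA temperature at 6500 ft = 15 − 2 × (6500/1000) = 2°C.
ISA deviation = 36 − 2 = +34°C.
Density altitude = 6500 + 120 × (34) = 6500 + (+4080) = 10580 ft.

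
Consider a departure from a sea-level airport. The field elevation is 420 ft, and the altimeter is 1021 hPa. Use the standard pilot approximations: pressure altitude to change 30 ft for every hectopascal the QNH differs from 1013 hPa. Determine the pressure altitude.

Pressure correction = (1013 − 1021) × 30 = -240 ft.
Pressure altitude = 420 + (-240) = 180 ft.

180 ft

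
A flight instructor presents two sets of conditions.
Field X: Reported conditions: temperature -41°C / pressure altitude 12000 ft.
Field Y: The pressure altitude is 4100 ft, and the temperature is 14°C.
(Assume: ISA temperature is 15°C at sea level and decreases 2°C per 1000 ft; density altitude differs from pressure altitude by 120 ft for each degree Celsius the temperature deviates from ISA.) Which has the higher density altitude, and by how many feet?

Field X: ISA temp = -9°C, deviation -32°C, DA = 12000 + 120 × (-32) = 8160 ft.
Field Y: ISA temp = 6.8°C, deviation +7.2°C, DA = 4100 + 120 × 7.2 = 4964 ft.
Field X is higher by 8160 − 4964 = 3196 ft.

Field X by 3196 ft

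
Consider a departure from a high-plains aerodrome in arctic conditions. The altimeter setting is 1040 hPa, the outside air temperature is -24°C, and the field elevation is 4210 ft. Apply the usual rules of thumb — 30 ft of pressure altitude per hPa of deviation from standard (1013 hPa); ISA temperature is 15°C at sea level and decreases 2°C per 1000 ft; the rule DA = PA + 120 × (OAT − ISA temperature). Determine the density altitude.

Pressure altitude = 4210 + (1013 − 1040) × 30 = 4210 + (-810) = 3400 ft.
ISA temperature at 3400 ft = 15 − 2 × (3400/1000) = 8.2°C.
ISA deviation = -24 − 8.2 = -32.2°C.
Density altitude = 3400 + 120 × (-32.2) = -464 ft.

-464 ft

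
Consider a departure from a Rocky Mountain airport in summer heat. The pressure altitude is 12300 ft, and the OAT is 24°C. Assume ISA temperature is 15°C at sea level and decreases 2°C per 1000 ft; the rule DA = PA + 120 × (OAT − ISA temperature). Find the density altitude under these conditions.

16332 ft

ISA temperature at 12300 ft = 15 − 2 × (12300/1000) = -9.6°C.
ISA deviation = 24 − (-9.6) = +33.6°C.
Density altitude = 12300 + 120 × (33.6) = 12300 + (+4032) = 16332 ft.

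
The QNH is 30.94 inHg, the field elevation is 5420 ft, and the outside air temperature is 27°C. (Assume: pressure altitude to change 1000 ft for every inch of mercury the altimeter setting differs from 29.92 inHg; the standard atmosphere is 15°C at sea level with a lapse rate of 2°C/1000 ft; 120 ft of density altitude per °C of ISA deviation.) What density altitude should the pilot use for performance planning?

Pressure altitude = 5420 + (29.92 − 30.94) × 1000 = 5420 + (-1020) = 4400 ft.
ISA temperature at 4400 ft = 15 − 2 × (4400/1000) = 6.2°C.
ISA deviation = 27 − 6.2 = +20.8°C.
Density altitude = 4400 + 120 × (20.8) = 6896 ft.

6896 ft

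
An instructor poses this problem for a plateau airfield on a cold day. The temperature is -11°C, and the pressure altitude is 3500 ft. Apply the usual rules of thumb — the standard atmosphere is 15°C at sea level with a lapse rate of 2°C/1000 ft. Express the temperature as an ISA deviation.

ISA-19°C

ISA temperature at 3500 ft = 15 − 2 × (3500/1000) = 8°C.
Deviation = OAT − ISA = -11 − 8 = -19°C.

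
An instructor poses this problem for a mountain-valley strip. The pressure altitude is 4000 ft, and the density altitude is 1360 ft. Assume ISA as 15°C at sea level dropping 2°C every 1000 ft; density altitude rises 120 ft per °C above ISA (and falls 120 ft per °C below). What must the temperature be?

-15°C

Density altitude − pressure altitude = 1360 − 4000 = -2640 ft.
At 120 ft/°C that is an ISA deviation of -2640/120 = -22°C.
ISA temperature at 4000 ft = 15 − 2 × (4000/1000) = 7°C.
OAT = ISA + deviation = 7 + (-22) = -15°C.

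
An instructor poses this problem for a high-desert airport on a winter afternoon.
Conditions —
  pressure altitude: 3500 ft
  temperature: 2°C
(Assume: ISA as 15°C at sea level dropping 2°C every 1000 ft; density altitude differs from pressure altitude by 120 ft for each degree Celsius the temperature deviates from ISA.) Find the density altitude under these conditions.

ISA temperature at 3500 ft = 15 − 2 × (3500/1000) = 8°C.
ISA deviation = 2 − 8 = -6°C.
Density altitude = 3500 + 120 × (-6) = 3500 + (-720) = 2780 ft.

2780 ft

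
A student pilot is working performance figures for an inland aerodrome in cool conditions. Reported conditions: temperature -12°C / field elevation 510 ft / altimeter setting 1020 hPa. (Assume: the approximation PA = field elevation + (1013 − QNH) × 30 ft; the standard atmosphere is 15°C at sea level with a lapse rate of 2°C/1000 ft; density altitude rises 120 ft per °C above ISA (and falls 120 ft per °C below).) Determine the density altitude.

Pressure altitude = 510 + (1013 − 1020) × 30 = 510 + (-210) = 300 ft.
ISA temperature at 300 ft = 15 − 2 × (300/1000) = 14.4°C.
ISA deviation = -12 − 14.4 = -26.4°C.
Density altitude = 300 + 120 × (-26.4) = -2868 ft.

-2868 ft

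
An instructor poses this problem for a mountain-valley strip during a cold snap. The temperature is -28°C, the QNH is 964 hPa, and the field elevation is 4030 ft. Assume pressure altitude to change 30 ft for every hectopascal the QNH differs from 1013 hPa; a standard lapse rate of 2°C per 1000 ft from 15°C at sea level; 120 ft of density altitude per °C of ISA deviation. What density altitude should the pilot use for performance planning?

1660 ft

Pressure altitude = 4030 + (1013 − 964) × 30 = 4030 + (+1470) = 5500 ft.
ISA temperature at 5500 ft = 15 − 2 × (5500/1000) = 4°C.
ISA deviation = -28 − 4 = -32°C.
Density altitude = 5500 + 120 × (-32) = 1660 ft.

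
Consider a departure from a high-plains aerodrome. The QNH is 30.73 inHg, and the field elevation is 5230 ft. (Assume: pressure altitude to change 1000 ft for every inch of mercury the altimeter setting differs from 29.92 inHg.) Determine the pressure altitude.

Pressure correction = (29.92 − 30.73) × 1000 = -810 ft.
Pressure altitude = 5230 + (-810) = 4420 ft.

4420 ft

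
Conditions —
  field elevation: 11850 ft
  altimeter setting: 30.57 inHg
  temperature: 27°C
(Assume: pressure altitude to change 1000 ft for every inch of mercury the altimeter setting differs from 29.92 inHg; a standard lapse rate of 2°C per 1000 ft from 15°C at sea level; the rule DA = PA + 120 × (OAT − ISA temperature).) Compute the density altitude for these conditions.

15328 ft

Pressure altitude = 11850 + (29.92 − 30.57) × 1000 = 11850 + (-650) = 11200 ft.
ISA temperature at 11200 ft = 15 − 2 × (11200/1000) = -7.4°C.
ISA deviation = 27 − (-7.4) = +34.4°C.
Density altitude = 11200 + 120 × (34.4) = 15328 ft.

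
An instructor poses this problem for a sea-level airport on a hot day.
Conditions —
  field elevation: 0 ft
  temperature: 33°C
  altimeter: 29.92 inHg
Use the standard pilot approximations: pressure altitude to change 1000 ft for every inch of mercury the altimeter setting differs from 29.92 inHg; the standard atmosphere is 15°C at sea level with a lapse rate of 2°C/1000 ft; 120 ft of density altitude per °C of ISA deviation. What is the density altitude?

Pressure altitude = 0 + (29.92 − 29.92) × 1000 = 0 + (0) = 0 ft.
ISA temperature at 0 ft = 15 − 2 × (0/1000) = 15°C.
ISA deviation = 33 − 15 = +18°C.
Density altitude = 0 + 120 × (18) = 2160 ft.

2160 ft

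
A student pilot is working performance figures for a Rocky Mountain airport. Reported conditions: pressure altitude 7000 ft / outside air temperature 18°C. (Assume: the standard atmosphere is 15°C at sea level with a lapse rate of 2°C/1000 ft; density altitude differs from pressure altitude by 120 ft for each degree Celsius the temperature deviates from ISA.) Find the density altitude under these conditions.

9040 ft

ISA temperature at 7000 ft = 15 − 2 × (7000/1000) = 1°C.
ISA deviation = 18 − 1 = +17°C.
Density altitude = 7000 + 120 × (17) = 7000 + (+2040) = 9040 ft.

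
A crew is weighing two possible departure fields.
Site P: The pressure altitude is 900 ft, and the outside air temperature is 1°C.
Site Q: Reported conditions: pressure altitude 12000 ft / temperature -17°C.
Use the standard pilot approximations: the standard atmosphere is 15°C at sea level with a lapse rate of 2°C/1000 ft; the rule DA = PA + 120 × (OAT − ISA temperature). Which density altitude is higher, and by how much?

Site Q by 11604 ft

Site P: ISA temp = 13.2°C, deviation -12.2°C, DA = 900 + 120 × (-12.2) = -564 ft.
Site Q: ISA temp = -9°C, deviation -8°C, DA = 12000 + 120 × (-8) = 11040 ft.
Site Q is higher by 11040 − (-564) = 11604 ft.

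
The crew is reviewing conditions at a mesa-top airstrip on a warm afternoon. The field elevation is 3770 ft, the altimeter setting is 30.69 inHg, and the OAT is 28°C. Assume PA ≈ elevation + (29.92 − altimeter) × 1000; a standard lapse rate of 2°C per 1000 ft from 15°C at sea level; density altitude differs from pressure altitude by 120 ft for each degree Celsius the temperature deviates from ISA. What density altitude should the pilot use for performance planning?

Pressure altitude = 3770 + (29.92 − 30.69) × 1000 = 3770 + (-770) = 3000 ft.
ISA temperature at 3000 ft = 15 − 2 × (3000/1000) = 9°C.
ISA deviation = 28 − 9 = +19°C.
Density altitude = 3000 + 120 × (19) = 5280 ft.

5280 ft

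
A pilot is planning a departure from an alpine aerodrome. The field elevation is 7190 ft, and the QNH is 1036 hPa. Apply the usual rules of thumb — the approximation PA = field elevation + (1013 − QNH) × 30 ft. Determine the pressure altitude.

Pressure correction = (1013 − 1036) × 30 = -690 ft.
Pressure altitude = 7190 + (-690) = 6500 ft.

6500 ft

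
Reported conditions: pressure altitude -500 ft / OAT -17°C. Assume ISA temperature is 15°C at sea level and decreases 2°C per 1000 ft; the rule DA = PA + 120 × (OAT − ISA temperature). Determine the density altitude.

ISA temperature at -500 ft = 15 − 2 × (-500/1000) = 16°C.
ISA deviation = -17 − 16 = -33°C.
Density altitude = -500 + 120 × (-33) = -500 + (-3960) = -4460 ft.

-4460 ft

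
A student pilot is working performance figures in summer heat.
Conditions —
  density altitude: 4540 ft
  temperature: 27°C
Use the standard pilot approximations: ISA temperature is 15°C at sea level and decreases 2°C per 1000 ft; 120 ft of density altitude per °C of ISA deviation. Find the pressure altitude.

DA = PA + 120 × (OAT − (15 − 2·PA/1000)) = PA + 120·OAT − 1800 + 0.24·PA = 1.24·PA + 120·OAT − 1800.
So 1.24·PA = 4540 − 120 × 27 + 1800 = 3100.
PA = 3100 / 1.24 = 2500 ft.

2500 ft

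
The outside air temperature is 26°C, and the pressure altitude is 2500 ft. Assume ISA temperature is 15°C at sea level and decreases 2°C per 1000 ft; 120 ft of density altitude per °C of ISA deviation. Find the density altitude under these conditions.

ISA temperature at 2500 ft = 15 − 2 × (2500/1000) = 10°C.
ISA deviation = 26 − 10 = +16°C.
Density altitude = 2500 + 120 × (16) = 2500 + (+1920) = 4420 ft.

4420 ft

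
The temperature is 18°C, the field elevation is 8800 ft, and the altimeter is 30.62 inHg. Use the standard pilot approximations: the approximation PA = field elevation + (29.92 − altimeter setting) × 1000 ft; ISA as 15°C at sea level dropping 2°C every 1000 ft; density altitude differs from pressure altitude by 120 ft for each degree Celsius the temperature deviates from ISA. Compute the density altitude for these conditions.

Pressure altitude = 8800 + (29.92 − 30.62) × 1000 = 8800 + (-700) = 8100 ft.
ISA temperature at 8100 ft = 15 − 2 × (8100/1000) = -1.2°C.
ISA deviation = 18 − (-1.2) = +19.2°C.
Density altitude = 8100 + 120 × (19.2) = 10404 ft.

10404 ft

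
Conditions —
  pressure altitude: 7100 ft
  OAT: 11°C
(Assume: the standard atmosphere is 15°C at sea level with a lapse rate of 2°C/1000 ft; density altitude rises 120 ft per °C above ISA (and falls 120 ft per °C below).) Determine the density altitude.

8324 ft

ISA temperature at 7100 ft = 15 − 2 × (7100/1000) = 0.8°C.
ISA deviation = 11 − 0.8 = +10.2°C.
Density altitude = 7100 + 120 × (10.2) = 7100 + (+1224) = 8324 ft.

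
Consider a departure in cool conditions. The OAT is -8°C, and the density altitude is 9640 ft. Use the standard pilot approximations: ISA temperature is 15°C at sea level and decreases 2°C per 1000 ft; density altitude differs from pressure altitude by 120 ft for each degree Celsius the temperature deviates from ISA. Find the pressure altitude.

10000 ft

DA = PA + 120 × (OAT − (15 − 2·PA/1000)) = PA + 120·OAT − 1800 + 0.24·PA = 1.24·PA + 120·OAT − 1800.
So 1.24·PA = 9640 − 120 × (-8) + 1800 = 12400.
PA = 12400 / 1.24 = 10000 ft.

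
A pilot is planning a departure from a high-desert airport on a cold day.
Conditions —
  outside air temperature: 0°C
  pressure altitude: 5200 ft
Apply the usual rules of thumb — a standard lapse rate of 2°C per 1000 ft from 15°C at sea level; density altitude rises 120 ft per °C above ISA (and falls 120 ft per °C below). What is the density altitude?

ISA temperature at 5200 ft = 15 − 2 × (5200/1000) = 4.6°C.
ISA deviation = 0 − 4.6 = -4.6°C.
Density altitude = 5200 + 120 × (-4.6) = 5200 + (-552) = 4648 ft.

4648 ft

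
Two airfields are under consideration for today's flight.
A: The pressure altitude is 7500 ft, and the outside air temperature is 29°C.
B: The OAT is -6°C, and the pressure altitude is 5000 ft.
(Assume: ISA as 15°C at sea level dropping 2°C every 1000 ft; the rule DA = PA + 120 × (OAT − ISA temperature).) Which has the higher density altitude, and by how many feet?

A by 7300 ft

A: ISA temp = 0°C, deviation +29°C, DA = 7500 + 120 × 29 = 10980 ft.
B: ISA temp = 5°C, deviation -11°C, DA = 5000 + 120 × (-11) = 3680 ft.
A is higher by 10980 − 3680 = 7300 ft.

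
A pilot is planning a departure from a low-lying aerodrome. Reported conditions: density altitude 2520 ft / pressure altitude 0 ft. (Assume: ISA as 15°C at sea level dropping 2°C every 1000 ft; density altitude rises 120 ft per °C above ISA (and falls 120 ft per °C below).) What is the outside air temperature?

36°C

Density altitude − pressure altitude = 2520 − 0 = +2520 ft.
At 120 ft/°C that is an ISA deviation of 2520/120 = +21°C.
ISA temperature at 0 ft = 15 − 2 × (0/1000) = 15°C.
OAT = ISA + deviation = 15 + (+21) = 36°C.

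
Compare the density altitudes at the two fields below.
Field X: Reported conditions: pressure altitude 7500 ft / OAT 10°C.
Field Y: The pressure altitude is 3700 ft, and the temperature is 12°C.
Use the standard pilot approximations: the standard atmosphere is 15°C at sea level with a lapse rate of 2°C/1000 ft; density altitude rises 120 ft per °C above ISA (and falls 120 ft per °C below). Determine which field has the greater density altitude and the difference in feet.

Field X by 4472 ft

Field X: ISA temp = 0°C, deviation +10°C, DA = 7500 + 120 × 10 = 8700 ft.
Field Y: ISA temp = 7.6°C, deviation +4.4°C, DA = 3700 + 120 × 4.4 = 4228 ft.
Field X is higher by 8700 − 4228 = 4472 ft.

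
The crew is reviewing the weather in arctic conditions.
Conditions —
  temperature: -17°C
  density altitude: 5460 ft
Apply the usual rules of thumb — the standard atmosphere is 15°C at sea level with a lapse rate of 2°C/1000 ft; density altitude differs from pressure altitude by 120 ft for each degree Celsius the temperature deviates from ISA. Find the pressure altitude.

7500 ft

DA = PA + 120 × (OAT − (15 − 2·PA/1000)) = PA + 120·OAT − 1800 + 0.24·PA = 1.24·PA + 120·OAT − 1800.
So 1.24·PA = 5460 − 120 × (-17) + 1800 = 9300.
PA = 9300 / 1.24 = 7500 ft.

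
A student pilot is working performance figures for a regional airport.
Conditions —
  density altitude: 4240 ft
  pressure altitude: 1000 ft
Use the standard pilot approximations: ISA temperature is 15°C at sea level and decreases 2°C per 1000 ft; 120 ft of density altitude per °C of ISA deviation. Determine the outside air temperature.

40°C

Density altitude − pressure altitude = 4240 − 1000 = +3240 ft.
At 120 ft/°C that is an ISA deviation of 3240/120 = +27°C.
ISA temperature at 1000 ft = 15 − 2 × (1000/1000) = 13°C.
OAT = ISA + deviation = 13 + (+27) = 40°C.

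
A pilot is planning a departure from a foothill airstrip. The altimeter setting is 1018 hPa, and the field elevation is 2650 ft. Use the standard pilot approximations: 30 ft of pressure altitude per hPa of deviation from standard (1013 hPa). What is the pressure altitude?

2500 ft

Pressure correction = (1013 − 1018) × 30 = -150 ft.
Pressure altitude = 2650 + (-150) = 2500 ft.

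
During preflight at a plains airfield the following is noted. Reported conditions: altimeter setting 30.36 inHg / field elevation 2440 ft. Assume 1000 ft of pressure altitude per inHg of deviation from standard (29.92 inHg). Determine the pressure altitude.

2000 ft

Pressure correction = (29.92 − 30.36) × 1000 = -440 ft.
Pressure altitude = 2440 + (-440) = 2000 ft.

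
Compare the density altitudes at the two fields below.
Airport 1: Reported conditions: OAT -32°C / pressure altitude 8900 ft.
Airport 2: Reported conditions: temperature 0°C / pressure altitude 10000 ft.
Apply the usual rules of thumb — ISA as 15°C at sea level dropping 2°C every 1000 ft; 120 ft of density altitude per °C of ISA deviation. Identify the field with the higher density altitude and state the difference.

Airport 1: ISA temp = -2.8°C, deviation -29.2°C, DA = 8900 + 120 × (-29.2) = 5396 ft.
Airport 2: ISA temp = -5°C, deviation +5°C, DA = 10000 + 120 × 5 = 10600 ft.
Airport 2 is higher by 10600 − 5396 = 5204 ft.

Airport 2 by 5204 ft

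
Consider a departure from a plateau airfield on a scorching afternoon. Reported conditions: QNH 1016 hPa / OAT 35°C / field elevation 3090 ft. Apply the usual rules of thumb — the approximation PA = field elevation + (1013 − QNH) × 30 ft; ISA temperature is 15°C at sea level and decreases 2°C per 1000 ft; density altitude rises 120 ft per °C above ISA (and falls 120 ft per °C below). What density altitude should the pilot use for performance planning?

Pressure altitude = 3090 + (1013 − 1016) × 30 = 3090 + (-90) = 3000 ft.
ISA temperature at 3000 ft = 15 − 2 × (3000/1000) = 9°C.
ISA deviation = 35 − 9 = +26°C.
Density altitude = 3000 + 120 × (26) = 6120 ft.

6120 ft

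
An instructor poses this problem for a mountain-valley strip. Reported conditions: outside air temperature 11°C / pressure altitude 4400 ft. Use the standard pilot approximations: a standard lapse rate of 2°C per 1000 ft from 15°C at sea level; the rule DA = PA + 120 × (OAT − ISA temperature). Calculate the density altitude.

ISA temperature at 4400 ft = 15 − 2 × (4400/1000) = 6.2°C.
ISA deviation = 11 − 6.2 = +4.8°C.
Density altitude = 4400 + 120 × (4.8) = 4400 + (+576) = 4976 ft.

4976 ft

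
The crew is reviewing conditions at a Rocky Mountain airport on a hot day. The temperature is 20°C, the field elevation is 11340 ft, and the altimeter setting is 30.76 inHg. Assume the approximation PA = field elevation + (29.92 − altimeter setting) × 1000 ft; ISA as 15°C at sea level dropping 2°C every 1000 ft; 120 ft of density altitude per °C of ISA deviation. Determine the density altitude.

13620 ft

Pressure altitude = 11340 + (29.92 − 30.76) × 1000 = 11340 + (-840) = 10500 ft.
ISA temperature at 10500 ft = 15 − 2 × (10500/1000) = -6°C.
ISA deviation = 20 − (-6) = +26°C.
Density altitude = 10500 + 120 × (26) = 13620 ft.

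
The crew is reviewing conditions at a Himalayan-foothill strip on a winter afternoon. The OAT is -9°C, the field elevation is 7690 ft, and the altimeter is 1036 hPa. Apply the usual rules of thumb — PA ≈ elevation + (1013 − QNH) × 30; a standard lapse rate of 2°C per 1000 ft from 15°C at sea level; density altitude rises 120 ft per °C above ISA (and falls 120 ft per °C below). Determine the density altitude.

Pressure altitude = 7690 + (1013 − 1036) × 30 = 7690 + (-690) = 7000 ft.
ISA temperature at 7000 ft = 15 − 2 × (7000/1000) = 1°C.
ISA deviation = -9 − 1 = -10°C.
Density altitude = 7000 + 120 × (-10) = 5800 ft.

5800 ft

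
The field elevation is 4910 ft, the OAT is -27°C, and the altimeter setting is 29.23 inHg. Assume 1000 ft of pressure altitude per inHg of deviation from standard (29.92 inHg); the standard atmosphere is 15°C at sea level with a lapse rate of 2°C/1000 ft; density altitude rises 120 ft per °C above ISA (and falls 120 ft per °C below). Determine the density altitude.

Pressure altitude = 4910 + (29.92 − 29.23) × 1000 = 4910 + (+690) = 5600 ft.
ISA temperature at 5600 ft = 15 − 2 × (5600/1000) = 3.8°C.
ISA deviation = -27 − 3.8 = -30.8°C.
Density altitude = 5600 + 120 × (-30.8) = 1904 ft.

1904 ft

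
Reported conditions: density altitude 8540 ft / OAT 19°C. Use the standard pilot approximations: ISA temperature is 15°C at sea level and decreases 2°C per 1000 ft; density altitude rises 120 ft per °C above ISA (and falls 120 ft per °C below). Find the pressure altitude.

DA = PA + 120 × (OAT − (15 − 2·PA/1000)) = PA + 120·OAT − 1800 + 0.24·PA = 1.24·PA + 120·OAT − 1800.
So 1.24·PA = 8540 − 120 × 19 + 1800 = 8060.
PA = 8060 / 1.24 = 6500 ft.

6500 ft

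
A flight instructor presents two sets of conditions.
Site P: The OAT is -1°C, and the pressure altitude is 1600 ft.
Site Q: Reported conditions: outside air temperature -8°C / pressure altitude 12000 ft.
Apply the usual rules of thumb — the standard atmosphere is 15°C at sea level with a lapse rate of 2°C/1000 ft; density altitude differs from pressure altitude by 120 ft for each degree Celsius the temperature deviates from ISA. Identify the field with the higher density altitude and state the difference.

Site P: ISA temp = 11.8°C, deviation -12.8°C, DA = 1600 + 120 × (-12.8) = 64 ft.
Site Q: ISA temp = -9°C, deviation +1°C, DA = 12000 + 120 × 1 = 12120 ft.
Site Q is higher by 12120 − 64 = 12056 ft.

Site Q by 12056 ft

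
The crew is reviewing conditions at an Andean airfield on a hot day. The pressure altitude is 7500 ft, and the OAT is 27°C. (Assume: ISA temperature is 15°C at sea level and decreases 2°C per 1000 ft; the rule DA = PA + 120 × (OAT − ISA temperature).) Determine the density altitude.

ISA temperature at 7500 ft = 15 − 2 × (7500/1000) = 0°C.
ISA deviation = 27 − 0 = +27°C.
Density altitude = 7500 + 120 × (27) = 7500 + (+3240) = 10740 ft.

10740 ft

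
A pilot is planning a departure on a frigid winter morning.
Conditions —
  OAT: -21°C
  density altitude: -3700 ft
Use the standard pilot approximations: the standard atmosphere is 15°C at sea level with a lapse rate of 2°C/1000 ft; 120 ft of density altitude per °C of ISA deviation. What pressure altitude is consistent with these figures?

DA = PA + 120 × (OAT − (15 − 2·PA/1000)) = PA + 120·OAT − 1800 + 0.24·PA = 1.24·PA + 120·OAT − 1800.
So 1.24·PA = -3700 − 120 × (-21) + 1800 = 620.
PA = 620 / 1.24 = 500 ft.

500 ft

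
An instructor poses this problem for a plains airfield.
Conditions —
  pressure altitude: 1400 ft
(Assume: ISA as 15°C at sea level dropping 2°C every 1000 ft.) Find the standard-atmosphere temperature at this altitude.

ISA temperature = 15 − 2 × (1400/1000) = 15 − 2.8 = 12.2°C.

12.2°C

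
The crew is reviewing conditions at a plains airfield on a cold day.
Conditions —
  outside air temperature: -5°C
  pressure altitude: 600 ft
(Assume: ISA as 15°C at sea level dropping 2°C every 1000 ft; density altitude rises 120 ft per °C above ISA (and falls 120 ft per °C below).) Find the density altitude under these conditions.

-1656 ft

ISA temperature at 600 ft = 15 − 2 × (600/1000) = 13.8°C.
ISA deviation = -5 − 13.8 = -18.8°C.
Density altitude = 600 + 120 × (-18.8) = 600 + (-2256) = -1656 ft.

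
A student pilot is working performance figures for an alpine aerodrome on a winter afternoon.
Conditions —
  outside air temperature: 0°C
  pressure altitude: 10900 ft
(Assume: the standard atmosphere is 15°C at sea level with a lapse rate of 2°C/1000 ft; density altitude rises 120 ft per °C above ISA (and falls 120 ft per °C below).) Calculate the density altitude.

11716 ft

ISA temperature at 10900 ft = 15 − 2 × (10900/1000) = -6.8°C.
ISA deviation = 0 − (-6.8) = +6.8°C.
Density altitude = 10900 + 120 × (6.8) = 10900 + (+816) = 11716 ft.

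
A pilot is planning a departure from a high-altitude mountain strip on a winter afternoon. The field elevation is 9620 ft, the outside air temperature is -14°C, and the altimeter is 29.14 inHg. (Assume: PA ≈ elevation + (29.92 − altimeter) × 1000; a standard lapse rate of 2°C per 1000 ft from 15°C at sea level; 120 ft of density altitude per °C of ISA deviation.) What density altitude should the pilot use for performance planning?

Pressure altitude = 9620 + (29.92 − 29.14) × 1000 = 9620 + (+780) = 10400 ft.
ISA temperature at 10400 ft = 15 − 2 × (10400/1000) = -5.8°C.
ISA deviation = -14 − (-5.8) = -8.2°C.
Density altitude = 10400 + 120 × (-8.2) = 9416 ft.

9416 ft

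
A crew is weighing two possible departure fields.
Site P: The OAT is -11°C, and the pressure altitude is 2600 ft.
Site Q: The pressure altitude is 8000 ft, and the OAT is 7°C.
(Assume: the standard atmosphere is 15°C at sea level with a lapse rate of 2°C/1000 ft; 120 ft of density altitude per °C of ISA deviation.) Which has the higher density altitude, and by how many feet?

Site P: ISA temp = 9.8°C, deviation -20.8°C, DA = 2600 + 120 × (-20.8) = 104 ft.
Site Q: ISA temp = -1°C, deviation +8°C, DA = 8000 + 120 × 8 = 8960 ft.
Site Q is higher by 8960 − 104 = 8856 ft.

Site Q by 8856 ft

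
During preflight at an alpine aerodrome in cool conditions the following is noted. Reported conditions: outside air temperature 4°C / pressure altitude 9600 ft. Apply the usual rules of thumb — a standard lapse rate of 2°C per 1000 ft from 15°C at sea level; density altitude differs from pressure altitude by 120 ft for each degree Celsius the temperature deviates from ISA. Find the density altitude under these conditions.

10584 ft

ISA temperature at 9600 ft = 15 − 2 × (9600/1000) = -4.2°C.
ISA deviation = 4 − (-4.2) = +8.2°C.
Density altitude = 9600 + 120 × (8.2) = 9600 + (+984) = 10584 ft.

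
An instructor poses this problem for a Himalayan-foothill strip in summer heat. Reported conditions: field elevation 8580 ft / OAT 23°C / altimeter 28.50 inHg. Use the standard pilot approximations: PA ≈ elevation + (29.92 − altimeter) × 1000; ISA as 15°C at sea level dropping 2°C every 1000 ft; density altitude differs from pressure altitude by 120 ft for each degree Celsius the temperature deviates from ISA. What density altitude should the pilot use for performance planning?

13360 ft

Pressure altitude = 8580 + (29.92 − 28.50) × 1000 = 8580 + (+1420) = 10000 ft.
ISA temperature at 10000 ft = 15 − 2 × (10000/1000) = -5°C.
ISA deviation = 23 − (-5) = +28°C.
Density altitude = 10000 + 120 × (28) = 13360 ft.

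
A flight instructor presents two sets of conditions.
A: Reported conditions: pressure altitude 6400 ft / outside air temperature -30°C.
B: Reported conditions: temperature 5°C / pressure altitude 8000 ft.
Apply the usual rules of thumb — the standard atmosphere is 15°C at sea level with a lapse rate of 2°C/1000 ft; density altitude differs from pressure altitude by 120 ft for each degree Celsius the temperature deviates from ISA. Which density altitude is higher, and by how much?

A: ISA temp = 2.2°C, deviation -32.2°C, DA = 6400 + 120 × (-32.2) = 2536 ft.
B: ISA temp = -1°C, deviation +6°C, DA = 8000 + 120 × 6 = 8720 ft.
B is higher by 8720 − 2536 = 6184 ft.

B by 6184 ft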